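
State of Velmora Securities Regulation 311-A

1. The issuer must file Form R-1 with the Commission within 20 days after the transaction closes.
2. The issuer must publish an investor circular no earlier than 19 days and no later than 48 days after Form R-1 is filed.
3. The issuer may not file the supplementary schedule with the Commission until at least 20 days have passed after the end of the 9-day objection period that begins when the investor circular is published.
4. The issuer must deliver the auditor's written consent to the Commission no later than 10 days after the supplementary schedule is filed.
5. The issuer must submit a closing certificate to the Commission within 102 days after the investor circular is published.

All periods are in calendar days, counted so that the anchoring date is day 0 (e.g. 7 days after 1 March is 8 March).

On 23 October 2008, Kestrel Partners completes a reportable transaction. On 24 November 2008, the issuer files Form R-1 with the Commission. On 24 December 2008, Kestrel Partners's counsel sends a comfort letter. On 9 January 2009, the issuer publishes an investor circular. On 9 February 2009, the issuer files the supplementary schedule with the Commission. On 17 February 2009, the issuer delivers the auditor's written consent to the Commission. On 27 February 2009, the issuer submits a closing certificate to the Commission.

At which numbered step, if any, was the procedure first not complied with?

Step 1

Step 1 — counting 20 days from 23 October 2008 (when the transaction closes) gives a deadline of 12 November 2008; done 24 November 2008 — 12 days late.
Later steps need not be reached.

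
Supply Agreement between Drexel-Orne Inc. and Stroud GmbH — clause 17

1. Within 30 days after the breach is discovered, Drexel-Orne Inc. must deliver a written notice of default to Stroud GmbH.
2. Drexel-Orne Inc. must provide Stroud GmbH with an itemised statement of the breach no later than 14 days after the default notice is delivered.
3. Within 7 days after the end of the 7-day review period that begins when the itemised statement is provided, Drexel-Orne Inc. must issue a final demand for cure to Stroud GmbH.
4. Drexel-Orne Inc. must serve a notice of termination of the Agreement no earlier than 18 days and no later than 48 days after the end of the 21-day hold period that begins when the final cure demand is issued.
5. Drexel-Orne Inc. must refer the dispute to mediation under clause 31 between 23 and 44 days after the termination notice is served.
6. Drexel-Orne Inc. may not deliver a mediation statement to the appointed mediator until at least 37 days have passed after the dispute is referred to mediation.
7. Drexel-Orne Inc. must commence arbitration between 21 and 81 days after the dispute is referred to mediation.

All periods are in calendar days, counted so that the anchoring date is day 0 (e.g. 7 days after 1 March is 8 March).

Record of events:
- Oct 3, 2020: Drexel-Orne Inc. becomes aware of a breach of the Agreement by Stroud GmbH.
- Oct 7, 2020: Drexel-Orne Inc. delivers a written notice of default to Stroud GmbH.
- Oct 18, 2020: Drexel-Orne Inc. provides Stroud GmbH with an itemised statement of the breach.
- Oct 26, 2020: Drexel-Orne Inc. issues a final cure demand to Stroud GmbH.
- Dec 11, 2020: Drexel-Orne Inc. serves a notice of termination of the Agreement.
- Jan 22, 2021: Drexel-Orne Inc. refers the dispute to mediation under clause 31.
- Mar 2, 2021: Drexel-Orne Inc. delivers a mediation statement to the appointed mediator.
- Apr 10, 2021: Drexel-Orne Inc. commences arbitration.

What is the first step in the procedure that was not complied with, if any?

(1) due by Oct 3, 2020 + 30 days = Nov 2, 2020; done Oct 7, 2020 — timely.
(2) due by Oct 7, 2020 + 14 days = Oct 21, 2020; completed Oct 18, 2020, before the deadline.
(3) due by Oct 25, 2020 + 7 days = Nov 1, 2020; completed Oct 26, 2020, before the deadline.
(4) the permitted window runs from Nov 16, 2020 + 18 = Dec 4, 2020 to Nov 16, 2020 + 48 = Jan 3, 2021; done Dec 11, 2020 — within the window.
(5) the permitted window runs from Dec 11, 2020 + 23 = Jan 3, 2021 to Dec 11, 2020 + 44 = Jan 24, 2021; done Jan 22, 2021, which is between those dates.
(6) permitted from Jan 22, 2021 + 37 days = Feb 28, 2021 onward; done Mar 2, 2021 — permitted.
(7) the permitted window runs from Jan 22, 2021 + 21 = Feb 12, 2021 to Jan 22, 2021 + 81 = Apr 13, 2021; Apr 10, 2021 falls inside that range.

None — every step was satisfied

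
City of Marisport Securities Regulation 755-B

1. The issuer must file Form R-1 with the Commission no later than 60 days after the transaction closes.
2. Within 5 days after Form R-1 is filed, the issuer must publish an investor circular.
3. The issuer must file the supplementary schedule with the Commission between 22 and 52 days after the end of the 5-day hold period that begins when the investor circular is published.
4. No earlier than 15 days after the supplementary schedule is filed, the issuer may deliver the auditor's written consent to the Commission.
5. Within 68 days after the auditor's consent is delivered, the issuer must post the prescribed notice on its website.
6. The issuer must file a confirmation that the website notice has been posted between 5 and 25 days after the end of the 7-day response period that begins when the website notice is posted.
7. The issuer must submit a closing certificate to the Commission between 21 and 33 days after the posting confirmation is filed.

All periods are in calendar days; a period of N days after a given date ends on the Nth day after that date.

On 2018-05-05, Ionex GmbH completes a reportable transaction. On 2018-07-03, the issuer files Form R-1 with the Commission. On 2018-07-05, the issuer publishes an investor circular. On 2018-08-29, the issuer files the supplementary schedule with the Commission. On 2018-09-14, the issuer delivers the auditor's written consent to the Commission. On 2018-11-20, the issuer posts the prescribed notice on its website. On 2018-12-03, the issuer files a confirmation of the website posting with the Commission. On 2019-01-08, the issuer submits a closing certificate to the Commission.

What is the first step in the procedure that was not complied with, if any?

(1) due by 2018-05-05 + 60 days = 2018-07-04; 2018-07-03 is within that limit.
(2) due by 2018-07-03 + 5 days = 2018-07-08; done 2018-07-05 — timely.
(3) the permitted window runs from 2018-07-10 + 22 = 2018-08-01 to 2018-07-10 + 52 = 2018-08-31; 2018-08-29 falls inside that range.
(4) permitted from 2018-08-29 + 15 days = 2018-09-13 onward; 2018-09-14 is on or after that date.
(5) due by 2018-09-14 + 68 days = 2018-11-21; 2018-11-20 is within that limit.
(6) the permitted window runs from 2018-11-27 + 5 = 2018-12-02 to 2018-11-27 + 25 = 2018-12-22; done 2018-12-03 — within the window.
(7) the permitted window runs from 2018-12-03 + 21 = 2018-12-24 to 2018-12-03 + 33 = 2019-01-05; done 2019-01-08 — 3 days after the window closed.

Step 7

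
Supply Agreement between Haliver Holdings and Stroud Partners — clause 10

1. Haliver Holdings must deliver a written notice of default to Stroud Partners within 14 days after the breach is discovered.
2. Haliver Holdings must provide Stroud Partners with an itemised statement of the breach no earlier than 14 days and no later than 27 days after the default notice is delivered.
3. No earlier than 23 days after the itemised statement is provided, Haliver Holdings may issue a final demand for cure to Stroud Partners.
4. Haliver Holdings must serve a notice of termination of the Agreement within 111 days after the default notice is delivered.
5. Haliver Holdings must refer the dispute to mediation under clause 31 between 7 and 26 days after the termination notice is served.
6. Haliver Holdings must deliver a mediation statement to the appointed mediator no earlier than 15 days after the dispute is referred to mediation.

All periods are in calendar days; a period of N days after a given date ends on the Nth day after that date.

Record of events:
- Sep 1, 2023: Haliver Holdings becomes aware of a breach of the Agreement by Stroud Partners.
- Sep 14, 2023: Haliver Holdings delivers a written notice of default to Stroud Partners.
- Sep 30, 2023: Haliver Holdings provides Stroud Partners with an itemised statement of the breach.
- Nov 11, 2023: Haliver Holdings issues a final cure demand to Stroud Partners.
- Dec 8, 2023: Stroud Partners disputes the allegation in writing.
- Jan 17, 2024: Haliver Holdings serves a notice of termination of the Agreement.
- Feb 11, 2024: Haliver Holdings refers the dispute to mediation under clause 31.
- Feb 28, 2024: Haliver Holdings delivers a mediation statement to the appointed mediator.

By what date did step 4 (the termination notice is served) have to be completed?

Step 4 runs from Sep 14, 2023, when the default notice is delivered. 111 days after Sep 14, 2023 is Jan 3, 2024.

Jan 3, 2024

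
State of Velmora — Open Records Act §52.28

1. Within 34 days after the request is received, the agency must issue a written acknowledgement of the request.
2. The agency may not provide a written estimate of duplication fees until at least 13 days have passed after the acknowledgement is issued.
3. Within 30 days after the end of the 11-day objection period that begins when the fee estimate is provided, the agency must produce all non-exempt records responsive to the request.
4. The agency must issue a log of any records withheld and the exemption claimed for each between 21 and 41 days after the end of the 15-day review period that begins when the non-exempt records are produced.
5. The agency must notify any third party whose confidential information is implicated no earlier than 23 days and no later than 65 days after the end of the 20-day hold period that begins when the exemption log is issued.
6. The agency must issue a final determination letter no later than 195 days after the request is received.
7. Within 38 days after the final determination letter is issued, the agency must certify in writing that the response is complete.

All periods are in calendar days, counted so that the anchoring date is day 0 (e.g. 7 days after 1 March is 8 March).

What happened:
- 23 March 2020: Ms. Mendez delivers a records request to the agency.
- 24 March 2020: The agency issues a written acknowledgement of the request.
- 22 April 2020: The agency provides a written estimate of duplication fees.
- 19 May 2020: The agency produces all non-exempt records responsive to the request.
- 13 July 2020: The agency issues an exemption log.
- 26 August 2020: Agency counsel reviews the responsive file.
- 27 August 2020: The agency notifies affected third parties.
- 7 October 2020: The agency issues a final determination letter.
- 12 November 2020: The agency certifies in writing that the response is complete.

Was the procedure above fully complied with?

No

Step 1 — counting 34 days from 23 March 2020 (when the request is received) gives a deadline of 26 April 2020; done 24 March 2020 — timely.
Step 2 — must wait 13 days from 24 March 2020 (when the acknowledgement is issued), so not before 6 April 2020; done 22 April 2020, after the minimum wait.
Step 3 — counting 30 days from 3 May 2020 (end of the 11-day objection period, which began when the fee estimate is provided on 22 April 2020) gives a deadline of 2 June 2020; completed 19 May 2020, before the deadline.
Step 4 — 21 and 41 days from 3 June 2020 (end of the 15-day review period, which began when the non-exempt records are produced on 19 May 2020) are 24 June 2020 and 14 July 2020 respectively; done 13 July 2020, which is between those dates.
Step 5 — 23 and 65 days from 2 August 2020 (end of the 20-day hold period, which began when the exemption log is issued on 13 July 2020) are 25 August 2020 and 6 October 2020 respectively; done 27 August 2020, which is between those dates.
Step 6 — counting 195 days from 23 March 2020 (when the request is received) gives a deadline of 4 October 2020; done 7 October 2020 — 3 days late.
Later steps need not be reached.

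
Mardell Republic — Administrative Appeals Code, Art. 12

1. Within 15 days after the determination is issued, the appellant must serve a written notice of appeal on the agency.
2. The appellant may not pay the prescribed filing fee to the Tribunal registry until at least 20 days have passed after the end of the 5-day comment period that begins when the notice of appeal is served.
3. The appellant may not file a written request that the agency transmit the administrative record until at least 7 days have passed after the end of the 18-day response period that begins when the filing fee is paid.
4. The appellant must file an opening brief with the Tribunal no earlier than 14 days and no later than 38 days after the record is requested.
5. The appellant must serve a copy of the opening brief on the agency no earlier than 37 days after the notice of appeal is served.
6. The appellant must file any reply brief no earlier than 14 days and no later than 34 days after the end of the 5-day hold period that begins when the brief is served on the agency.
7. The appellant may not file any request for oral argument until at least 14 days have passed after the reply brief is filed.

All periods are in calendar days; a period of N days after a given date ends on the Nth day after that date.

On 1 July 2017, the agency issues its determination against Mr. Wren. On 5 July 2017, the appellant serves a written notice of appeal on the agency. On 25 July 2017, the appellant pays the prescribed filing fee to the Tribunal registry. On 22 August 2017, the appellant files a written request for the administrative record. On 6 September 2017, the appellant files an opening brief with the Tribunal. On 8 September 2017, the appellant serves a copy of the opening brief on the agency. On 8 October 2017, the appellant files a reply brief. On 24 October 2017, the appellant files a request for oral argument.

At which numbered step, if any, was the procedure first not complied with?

Step 1: 15 days after 1 July 2017 (when the determination is issued) is 16 July 2017; completed 5 July 2017, before the deadline.
Step 2: the earliest permitted date is 20 days after 10 July 2017 (end of the 5-day comment period, which began when the notice of appeal is served on 5 July 2017), i.e. 30 July 2017; acted on 25 July 2017, 5 days prematurely.
The procedure was therefore not followed at step 2.

Step 2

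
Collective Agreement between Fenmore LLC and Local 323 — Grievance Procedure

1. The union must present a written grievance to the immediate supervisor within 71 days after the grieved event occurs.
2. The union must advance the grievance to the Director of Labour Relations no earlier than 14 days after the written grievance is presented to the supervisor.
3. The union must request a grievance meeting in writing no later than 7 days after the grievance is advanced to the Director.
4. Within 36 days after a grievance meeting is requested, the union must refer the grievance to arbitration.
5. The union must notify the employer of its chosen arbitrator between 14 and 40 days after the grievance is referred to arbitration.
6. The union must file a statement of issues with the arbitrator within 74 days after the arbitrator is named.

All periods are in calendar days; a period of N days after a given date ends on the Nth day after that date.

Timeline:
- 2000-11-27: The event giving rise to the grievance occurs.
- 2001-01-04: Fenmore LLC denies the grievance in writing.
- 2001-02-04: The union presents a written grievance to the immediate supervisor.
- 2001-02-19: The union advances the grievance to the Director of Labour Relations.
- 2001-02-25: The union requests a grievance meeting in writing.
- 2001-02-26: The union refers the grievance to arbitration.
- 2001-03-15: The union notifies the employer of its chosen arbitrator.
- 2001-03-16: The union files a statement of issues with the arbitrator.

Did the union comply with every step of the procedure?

(1) due by 2000-11-27 + 71 days = 2001-02-06; 2001-02-04 is within that limit.
(2) permitted from 2001-02-04 + 14 days = 2001-02-18 onward; 2001-02-19 is on or after that date.
(3) due by 2001-02-19 + 7 days = 2001-02-26; 2001-02-25 is within that limit.
(4) due by 2001-02-25 + 36 days = 2001-04-02; completed 2001-02-26, before the deadline.
(5) the permitted window runs from 2001-02-26 + 14 = 2001-03-12 to 2001-02-26 + 40 = 2001-04-07; done 2001-03-15 — within the window.
(6) due by 2001-03-15 + 74 days = 2001-05-28; completed 2001-03-16, before the deadline.

Yes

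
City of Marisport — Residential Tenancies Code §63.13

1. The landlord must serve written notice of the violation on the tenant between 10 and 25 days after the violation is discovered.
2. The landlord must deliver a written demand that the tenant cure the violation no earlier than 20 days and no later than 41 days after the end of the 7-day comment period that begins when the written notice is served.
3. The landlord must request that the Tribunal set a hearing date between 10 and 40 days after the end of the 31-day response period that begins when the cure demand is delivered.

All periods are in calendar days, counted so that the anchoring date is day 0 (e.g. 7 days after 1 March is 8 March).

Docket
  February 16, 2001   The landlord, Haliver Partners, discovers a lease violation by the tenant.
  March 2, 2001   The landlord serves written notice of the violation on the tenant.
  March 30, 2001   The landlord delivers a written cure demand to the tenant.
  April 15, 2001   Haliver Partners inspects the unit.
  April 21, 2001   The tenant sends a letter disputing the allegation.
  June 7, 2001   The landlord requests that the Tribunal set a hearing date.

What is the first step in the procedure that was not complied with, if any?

Step 1 — 10 and 25 days from February 16, 2001 (when the violation is discovered) are February 26, 2001 and March 13, 2001 respectively; done March 2, 2001, which is between those dates.
Step 2 — 20 and 41 days from March 9, 2001 (end of the 7-day comment period, which began when the written notice is served on March 2, 2001) are March 29, 2001 and April 19, 2001 respectively; done March 30, 2001, which is between those dates.
Step 3 — 10 and 40 days from April 30, 2001 (end of the 31-day response period, which began when the cure demand is delivered on March 30, 2001) are May 10, 2001 and June 9, 2001 respectively; June 7, 2001 falls inside that range.

None — every step was satisfied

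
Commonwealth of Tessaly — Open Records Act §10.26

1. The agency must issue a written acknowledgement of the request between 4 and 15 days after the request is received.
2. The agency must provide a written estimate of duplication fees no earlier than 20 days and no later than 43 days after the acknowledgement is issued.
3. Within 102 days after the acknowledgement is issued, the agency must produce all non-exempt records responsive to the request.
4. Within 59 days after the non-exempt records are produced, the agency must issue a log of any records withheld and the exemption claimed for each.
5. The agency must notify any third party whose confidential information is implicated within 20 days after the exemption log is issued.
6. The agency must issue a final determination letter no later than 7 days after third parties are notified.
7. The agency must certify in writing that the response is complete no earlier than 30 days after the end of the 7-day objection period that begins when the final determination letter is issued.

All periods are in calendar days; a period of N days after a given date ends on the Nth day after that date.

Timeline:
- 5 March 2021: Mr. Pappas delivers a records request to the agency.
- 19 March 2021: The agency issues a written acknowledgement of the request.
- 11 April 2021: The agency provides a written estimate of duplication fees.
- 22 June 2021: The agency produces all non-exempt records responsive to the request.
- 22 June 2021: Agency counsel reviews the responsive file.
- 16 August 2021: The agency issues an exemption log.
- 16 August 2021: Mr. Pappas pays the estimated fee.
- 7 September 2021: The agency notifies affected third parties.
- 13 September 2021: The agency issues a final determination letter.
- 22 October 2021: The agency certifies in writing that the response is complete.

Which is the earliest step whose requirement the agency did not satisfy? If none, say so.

Step 5

Step 1 — 4 and 15 days from 5 March 2021 (when the request is received) are 9 March 2021 and 20 March 2021 respectively; 19 March 2021 falls inside that range.
Step 2 — 20 and 43 days from 19 March 2021 (when the acknowledgement is issued) are 8 April 2021 and 1 May 2021 respectively; 11 April 2021 falls inside that range.
Step 3 — counting 102 days from 19 March 2021 (when the acknowledgement is issued) gives a deadline of 29 June 2021; 22 June 2021 is within that limit.
Step 4 — counting 59 days from 22 June 2021 (when the non-exempt records are produced) gives a deadline of 20 August 2021; completed 16 August 2021, before the deadline.
Step 5 — counting 20 days from 16 August 2021 (when the exemption log is issued) gives a deadline of 5 September 2021; 7 September 2021 misses that deadline by 2 days.
That is the first point of non-compliance.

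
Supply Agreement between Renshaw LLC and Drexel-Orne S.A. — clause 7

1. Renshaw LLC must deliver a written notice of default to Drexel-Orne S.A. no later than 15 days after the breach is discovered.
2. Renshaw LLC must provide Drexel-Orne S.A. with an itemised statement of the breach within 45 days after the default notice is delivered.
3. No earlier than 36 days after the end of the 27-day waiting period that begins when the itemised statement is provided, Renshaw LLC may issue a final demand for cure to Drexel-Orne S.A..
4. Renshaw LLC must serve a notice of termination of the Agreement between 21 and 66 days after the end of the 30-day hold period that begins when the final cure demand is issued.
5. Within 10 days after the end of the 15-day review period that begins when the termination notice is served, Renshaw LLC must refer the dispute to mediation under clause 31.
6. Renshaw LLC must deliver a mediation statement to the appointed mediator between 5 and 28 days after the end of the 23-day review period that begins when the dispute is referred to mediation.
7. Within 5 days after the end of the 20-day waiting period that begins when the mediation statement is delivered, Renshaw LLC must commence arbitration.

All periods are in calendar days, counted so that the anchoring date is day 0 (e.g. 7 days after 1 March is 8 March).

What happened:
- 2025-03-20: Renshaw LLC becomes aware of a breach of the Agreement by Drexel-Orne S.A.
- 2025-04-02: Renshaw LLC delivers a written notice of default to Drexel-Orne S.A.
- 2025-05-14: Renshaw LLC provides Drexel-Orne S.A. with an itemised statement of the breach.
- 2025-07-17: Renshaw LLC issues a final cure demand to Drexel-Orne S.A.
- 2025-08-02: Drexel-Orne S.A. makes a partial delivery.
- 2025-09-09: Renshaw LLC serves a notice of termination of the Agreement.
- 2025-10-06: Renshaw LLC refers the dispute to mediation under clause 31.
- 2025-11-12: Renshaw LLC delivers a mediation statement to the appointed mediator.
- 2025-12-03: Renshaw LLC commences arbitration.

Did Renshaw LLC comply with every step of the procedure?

(1) due by 2025-03-20 + 15 days = 2025-04-04; done 2025-04-02 — timely.
(2) due by 2025-04-02 + 45 days = 2025-05-17; 2025-05-14 is within that limit.
(3) permitted from 2025-06-10 + 36 days = 2025-07-16 onward; 2025-07-17 is on or after that date.
(4) the permitted window runs from 2025-08-16 + 21 = 2025-09-06 to 2025-08-16 + 66 = 2025-10-21; 2025-09-09 falls inside that range.
(5) due by 2025-09-24 + 10 days = 2025-10-04; done 2025-10-06 — 2 days late.
No need to go further; step 5 was not satisfied.

No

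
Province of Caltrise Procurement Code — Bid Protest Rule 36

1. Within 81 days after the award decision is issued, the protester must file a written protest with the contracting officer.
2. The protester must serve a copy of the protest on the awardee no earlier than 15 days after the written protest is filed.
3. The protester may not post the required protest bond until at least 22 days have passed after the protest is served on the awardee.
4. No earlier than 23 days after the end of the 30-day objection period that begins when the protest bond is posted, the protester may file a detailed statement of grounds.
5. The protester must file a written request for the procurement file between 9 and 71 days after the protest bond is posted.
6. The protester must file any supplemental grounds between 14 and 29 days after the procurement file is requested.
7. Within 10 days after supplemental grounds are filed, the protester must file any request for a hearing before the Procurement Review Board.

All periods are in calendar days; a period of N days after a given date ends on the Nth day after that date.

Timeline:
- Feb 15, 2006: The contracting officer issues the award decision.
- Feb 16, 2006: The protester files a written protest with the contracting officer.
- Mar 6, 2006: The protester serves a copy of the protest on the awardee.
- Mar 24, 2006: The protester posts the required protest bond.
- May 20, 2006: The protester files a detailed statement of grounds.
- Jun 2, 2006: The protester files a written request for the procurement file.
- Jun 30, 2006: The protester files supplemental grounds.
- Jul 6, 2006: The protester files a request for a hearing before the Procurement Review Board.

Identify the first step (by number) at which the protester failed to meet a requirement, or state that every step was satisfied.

Step 1 — counting 81 days from Feb 15, 2006 (when the award decision is issued) gives a deadline of May 7, 2006; completed Feb 16, 2006, before the deadline.
Step 2 — must wait 15 days from Feb 16, 2006 (when the written protest is filed), so not before Mar 3, 2006; done Mar 6, 2006 — permitted.
Step 3 — must wait 22 days from Mar 6, 2006 (when the protest is served on the awardee), so not before Mar 28, 2006; Mar 24, 2006 is 4 days before the earliest permitted date.
Later steps need not be reached.

Step 3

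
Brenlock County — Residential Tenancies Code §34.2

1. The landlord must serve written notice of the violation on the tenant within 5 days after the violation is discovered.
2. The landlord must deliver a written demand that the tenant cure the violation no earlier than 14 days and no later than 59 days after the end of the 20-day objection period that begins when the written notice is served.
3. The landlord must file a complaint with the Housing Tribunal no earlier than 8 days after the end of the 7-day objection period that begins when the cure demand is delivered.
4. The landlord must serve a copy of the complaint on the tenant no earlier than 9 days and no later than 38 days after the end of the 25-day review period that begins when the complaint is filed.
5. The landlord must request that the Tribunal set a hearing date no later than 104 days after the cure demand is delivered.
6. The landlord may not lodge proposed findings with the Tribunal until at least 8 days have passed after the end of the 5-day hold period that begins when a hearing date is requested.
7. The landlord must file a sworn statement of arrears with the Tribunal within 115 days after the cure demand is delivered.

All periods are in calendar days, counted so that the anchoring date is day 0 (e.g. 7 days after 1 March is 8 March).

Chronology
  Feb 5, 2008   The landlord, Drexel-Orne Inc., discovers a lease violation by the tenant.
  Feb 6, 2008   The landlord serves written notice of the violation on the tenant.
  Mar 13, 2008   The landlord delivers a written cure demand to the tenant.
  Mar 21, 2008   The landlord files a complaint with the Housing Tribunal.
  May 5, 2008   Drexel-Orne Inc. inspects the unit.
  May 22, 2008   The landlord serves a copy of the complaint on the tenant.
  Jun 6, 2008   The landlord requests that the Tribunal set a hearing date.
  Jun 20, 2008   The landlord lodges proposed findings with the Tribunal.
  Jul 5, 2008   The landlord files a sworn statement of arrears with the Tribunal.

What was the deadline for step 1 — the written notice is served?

Step 1 runs from Feb 5, 2008, when the violation is discovered. 5 days after Feb 5, 2008 is Feb 10, 2008.

Feb 10, 2008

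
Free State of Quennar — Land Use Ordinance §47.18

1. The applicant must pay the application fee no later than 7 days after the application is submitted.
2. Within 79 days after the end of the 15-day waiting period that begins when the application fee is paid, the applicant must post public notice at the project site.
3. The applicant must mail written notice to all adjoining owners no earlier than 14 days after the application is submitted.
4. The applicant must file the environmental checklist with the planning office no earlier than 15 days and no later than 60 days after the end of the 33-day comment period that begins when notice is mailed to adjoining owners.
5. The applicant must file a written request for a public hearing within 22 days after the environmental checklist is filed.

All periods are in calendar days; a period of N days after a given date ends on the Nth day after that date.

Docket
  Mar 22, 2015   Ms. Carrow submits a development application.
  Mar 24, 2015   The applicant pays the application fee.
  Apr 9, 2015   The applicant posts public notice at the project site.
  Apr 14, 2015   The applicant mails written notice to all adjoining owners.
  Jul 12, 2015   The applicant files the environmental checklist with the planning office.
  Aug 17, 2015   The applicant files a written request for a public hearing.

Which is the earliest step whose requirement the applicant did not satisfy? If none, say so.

Step 5

Step 1: 7 days after Mar 22, 2015 (when the application is submitted) is Mar 29, 2015; Mar 24, 2015 is within that limit.
Step 2: 79 days after Apr 8, 2015 (end of the 15-day waiting period, which began when the application fee is paid on Mar 24, 2015) is Jun 26, 2015; done Apr 9, 2015 — timely.
Step 3: the earliest permitted date is 14 days after Mar 22, 2015 (when the application is submitted), i.e. Apr 5, 2015; done Apr 14, 2015, after the minimum wait.
Step 4: the window is 15–60 days after May 17, 2015 (end of the 33-day comment period, which began when notice is mailed to adjoining owners on Apr 14, 2015), so Jun 1, 2015 through Jul 16, 2015; done Jul 12, 2015, which is between those dates.
Step 5: 22 days after Jul 12, 2015 (when the environmental checklist is filed) is Aug 3, 2015; Aug 17, 2015 misses that deadline by 14 days.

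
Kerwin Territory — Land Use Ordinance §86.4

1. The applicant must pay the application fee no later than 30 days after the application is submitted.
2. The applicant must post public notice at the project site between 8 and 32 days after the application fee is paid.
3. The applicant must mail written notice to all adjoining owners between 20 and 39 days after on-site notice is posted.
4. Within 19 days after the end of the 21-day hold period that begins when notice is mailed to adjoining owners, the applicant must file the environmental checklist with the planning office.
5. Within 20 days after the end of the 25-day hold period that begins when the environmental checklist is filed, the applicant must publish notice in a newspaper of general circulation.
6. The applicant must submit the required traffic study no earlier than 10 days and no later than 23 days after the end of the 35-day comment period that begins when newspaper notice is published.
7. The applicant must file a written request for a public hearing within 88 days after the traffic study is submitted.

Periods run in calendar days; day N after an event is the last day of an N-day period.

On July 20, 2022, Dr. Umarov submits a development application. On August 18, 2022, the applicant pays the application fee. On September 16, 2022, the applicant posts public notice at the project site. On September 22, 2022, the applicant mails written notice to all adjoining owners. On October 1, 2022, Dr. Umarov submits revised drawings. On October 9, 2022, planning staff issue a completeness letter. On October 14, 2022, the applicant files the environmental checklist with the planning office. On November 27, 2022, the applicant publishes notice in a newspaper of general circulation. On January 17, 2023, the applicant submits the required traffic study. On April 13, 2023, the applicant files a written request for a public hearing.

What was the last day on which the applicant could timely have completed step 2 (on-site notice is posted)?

Step 2 runs from August 18, 2022, when the application fee is paid. The window is 8–32 days after August 18, 2022; it closes on September 19, 2022.

September 19, 2022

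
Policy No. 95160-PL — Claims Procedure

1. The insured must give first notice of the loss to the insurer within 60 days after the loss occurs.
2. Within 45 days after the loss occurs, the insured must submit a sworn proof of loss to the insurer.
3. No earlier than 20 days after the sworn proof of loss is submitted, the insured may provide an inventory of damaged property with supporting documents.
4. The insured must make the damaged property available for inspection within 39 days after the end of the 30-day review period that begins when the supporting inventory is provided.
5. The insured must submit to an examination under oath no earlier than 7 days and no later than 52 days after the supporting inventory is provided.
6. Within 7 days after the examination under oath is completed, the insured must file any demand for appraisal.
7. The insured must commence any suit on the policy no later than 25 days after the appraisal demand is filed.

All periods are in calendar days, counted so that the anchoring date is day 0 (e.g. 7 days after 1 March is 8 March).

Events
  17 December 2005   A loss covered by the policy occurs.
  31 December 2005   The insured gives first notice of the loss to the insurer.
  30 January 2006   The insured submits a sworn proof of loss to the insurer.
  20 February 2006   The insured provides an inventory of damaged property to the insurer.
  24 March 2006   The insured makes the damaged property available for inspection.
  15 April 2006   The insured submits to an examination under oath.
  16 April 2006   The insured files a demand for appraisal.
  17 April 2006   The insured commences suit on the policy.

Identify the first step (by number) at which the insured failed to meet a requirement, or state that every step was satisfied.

Step 5

Step 1 — counting 60 days from 17 December 2005 (when the loss occurs) gives a deadline of 15 February 2006; 31 December 2005 is within that limit.
Step 2 — counting 45 days from 17 December 2005 (when the loss occurs) gives a deadline of 31 January 2006; done 30 January 2006 — timely.
Step 3 — must wait 20 days from 30 January 2006 (when the sworn proof of loss is submitted), so not before 19 February 2006; done 20 February 2006 — permitted.
Step 4 — counting 39 days from 22 March 2006 (end of the 30-day review period, which began when the supporting inventory is provided on 20 February 2006) gives a deadline of 30 April 2006; 24 March 2006 is within that limit.
Step 5 — 7 and 52 days from 20 February 2006 (when the supporting inventory is provided) are 27 February 2006 and 13 April 2006 respectively; done 15 April 2006 — 2 days after the window closed.
Later steps need not be reached.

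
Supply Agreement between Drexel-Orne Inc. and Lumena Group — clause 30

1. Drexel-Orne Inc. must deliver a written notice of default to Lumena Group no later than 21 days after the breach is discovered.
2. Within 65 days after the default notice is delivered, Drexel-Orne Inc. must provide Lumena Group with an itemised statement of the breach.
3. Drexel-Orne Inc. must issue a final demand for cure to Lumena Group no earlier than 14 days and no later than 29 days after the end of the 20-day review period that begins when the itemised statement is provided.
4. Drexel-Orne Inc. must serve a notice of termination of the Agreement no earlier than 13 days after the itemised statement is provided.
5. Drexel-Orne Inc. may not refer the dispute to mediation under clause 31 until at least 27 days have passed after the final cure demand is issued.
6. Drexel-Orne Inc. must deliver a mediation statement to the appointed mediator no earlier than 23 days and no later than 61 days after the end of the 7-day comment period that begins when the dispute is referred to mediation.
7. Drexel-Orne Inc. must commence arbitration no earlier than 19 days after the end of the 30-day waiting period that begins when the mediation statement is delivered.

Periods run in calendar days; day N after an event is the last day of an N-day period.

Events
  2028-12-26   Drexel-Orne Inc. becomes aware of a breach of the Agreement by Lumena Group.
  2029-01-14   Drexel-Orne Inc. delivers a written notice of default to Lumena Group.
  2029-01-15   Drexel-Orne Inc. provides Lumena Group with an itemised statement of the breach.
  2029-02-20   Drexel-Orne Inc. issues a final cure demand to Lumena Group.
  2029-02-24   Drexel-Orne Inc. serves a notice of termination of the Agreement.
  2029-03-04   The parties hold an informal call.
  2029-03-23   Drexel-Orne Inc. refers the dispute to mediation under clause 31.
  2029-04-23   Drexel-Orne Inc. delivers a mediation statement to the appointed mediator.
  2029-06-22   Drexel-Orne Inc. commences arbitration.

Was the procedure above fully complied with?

Step 1 — counting 21 days from 2028-12-26 (when the breach is discovered) gives a deadline of 2029-01-16; completed 2029-01-14, before the deadline.
Step 2 — counting 65 days from 2029-01-14 (when the default notice is delivered) gives a deadline of 2029-03-20; done 2029-01-15 — timely.
Step 3 — 14 and 29 days from 2029-02-04 (end of the 20-day review period, which began when the itemised statement is provided on 2029-01-15) are 2029-02-18 and 2029-03-05 respectively; 2029-02-20 falls inside that range.
Step 4 — must wait 13 days from 2029-01-15 (when the itemised statement is provided), so not before 2029-01-28; 2029-02-24 is on or after that date.
Step 5 — must wait 27 days from 2029-02-20 (when the final cure demand is issued), so not before 2029-03-19; done 2029-03-23 — permitted.
Step 6 — 23 and 61 days from 2029-03-30 (end of the 7-day comment period, which began when the dispute is referred to mediation on 2029-03-23) are 2029-04-22 and 2029-05-30 respectively; 2029-04-23 falls inside that range.
Step 7 — must wait 19 days from 2029-05-23 (end of the 30-day waiting period, which began when the mediation statement is delivered on 2029-04-23), so not before 2029-06-11; done 2029-06-22, after the minimum wait.

Yes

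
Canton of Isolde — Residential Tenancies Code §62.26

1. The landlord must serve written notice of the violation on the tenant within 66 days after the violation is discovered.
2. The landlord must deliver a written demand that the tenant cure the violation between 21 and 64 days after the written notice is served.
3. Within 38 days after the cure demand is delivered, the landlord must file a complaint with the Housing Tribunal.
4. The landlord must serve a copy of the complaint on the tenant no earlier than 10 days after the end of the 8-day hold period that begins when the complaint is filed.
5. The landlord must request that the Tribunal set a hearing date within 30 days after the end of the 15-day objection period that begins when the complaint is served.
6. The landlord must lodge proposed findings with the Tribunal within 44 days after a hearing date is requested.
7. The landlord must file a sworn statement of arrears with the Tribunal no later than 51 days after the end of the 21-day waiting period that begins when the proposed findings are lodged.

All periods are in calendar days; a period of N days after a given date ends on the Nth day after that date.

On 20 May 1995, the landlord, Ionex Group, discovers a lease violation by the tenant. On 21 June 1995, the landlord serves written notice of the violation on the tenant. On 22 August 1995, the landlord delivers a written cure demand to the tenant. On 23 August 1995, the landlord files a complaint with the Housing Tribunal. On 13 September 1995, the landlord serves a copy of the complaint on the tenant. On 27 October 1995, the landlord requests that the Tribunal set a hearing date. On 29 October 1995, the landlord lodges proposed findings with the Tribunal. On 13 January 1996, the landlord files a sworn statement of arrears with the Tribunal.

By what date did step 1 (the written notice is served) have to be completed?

Step 1 runs from 20 May 1995, when the violation is discovered. 66 days after 20 May 1995 is 25 July 1995.

25 July 1995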